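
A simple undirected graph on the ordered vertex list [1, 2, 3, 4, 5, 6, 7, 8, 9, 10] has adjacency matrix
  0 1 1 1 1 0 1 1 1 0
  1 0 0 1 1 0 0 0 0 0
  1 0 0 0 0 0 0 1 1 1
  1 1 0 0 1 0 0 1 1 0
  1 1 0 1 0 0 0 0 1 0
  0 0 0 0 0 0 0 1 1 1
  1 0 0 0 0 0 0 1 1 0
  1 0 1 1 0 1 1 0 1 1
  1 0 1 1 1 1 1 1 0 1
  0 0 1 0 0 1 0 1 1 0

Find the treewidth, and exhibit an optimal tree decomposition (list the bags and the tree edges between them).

Every bag has size at most 4, so the width is 4 − 1 = 3 and tw(G) ≤ 3. For the lower bound, the 4 vertices {1, 3, 8, 9} are pairwise adjacent, and any tree decomposition puts a clique entirely inside one bag — forcing width ≥ 3. The upper and lower bounds meet at 3, so that is the treewidth.

Treewidth 3.
One such decomposition:
Bags: B1 = {1, 4, 8, 9}  B2 = {1, 7, 8, 9}  B3 = {1, 4, 5, 9}  B4 = {1, 3, 8, 9}  B5 = {3, 8, 9, 10}  B6 = {1, 2, 4, 5}  B7 = {6, 8, 9, 10}
Tree: B1–B2, B1–B3, B2–B4, B4–B5, B3–B6, B5–B7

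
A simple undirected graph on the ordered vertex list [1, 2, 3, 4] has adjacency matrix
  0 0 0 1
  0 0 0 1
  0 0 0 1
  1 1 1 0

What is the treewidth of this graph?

1

A width-1 tree decomposition is:
Bags: B1 = {2, 4}  B2 = {3, 4}  B3 = {1, 4}
Tree: B1–B2, B2–B3
Every bag has size at most 2, so the width is 2 − 1 = 1 and tw(G) ≤ 1. G has an edge, so its treewidth is at least 1. Combining the bounds, tw(G) = 1.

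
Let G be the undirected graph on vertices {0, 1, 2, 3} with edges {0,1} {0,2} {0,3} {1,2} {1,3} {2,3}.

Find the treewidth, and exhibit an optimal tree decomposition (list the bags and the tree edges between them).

Treewidth 3.
Bags: B1 = {0, 1, 2, 3}
Tree: (single bag)

A single bag containing all 4 vertices is trivially a valid decomposition of width 3. On the other hand G contains the 4-clique {0, 1, 2, 3}. A clique must lie in a single bag of any decomposition, so no decomposition can have width below 3. Hence tw(G) = 3 exactly.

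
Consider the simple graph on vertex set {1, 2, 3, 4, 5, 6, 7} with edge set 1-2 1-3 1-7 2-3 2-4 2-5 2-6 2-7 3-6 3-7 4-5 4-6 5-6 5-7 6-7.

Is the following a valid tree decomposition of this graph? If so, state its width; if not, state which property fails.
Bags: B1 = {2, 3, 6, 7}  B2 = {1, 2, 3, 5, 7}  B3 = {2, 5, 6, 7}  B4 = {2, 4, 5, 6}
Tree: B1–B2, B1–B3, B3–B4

A tree decomposition must satisfy three properties: every vertex lies in some bag; for every edge, both endpoints lie together in some bag; and for every vertex, the bags containing it form a connected subtree. Here bags containing vertex 5 are not connected in the tree, so the decomposition is invalid.

No — bags containing vertex 5 are not connected in the tree.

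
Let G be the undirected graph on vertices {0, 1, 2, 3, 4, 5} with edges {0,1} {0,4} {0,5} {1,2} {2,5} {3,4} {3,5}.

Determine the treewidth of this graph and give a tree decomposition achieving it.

Every bag has size at most 3, so the width is 3 − 1 = 2 and tw(G) ≤ 2. The edges 4–3–5–0–4 form a cycle, so G is not a tree and its treewidth is at least 2. Therefore the treewidth is 2.

Treewidth 2.
One optimal decomposition is:
Bags: B1 = {0, 3, 4}  B2 = {0, 3, 5}  B3 = {0, 1, 5}  B4 = {1, 2, 5}
Tree: B1–B2, B2–B3, B3–B4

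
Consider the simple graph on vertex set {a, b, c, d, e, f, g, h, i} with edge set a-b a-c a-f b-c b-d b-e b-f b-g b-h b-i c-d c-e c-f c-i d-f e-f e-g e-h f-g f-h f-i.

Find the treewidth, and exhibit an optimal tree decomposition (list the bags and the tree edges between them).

Treewidth 3.
One such decomposition:
Bags: B1 = {b, c, f, i}  B2 = {b, c, e, f}  B3 = {b, e, f, g}  B4 = {b, c, d, f}  B5 = {b, e, f, h}  B6 = {a, b, c, f}
Tree: B1–B2, B2–B3, B1–B4, B2–B5, B4–B6

Each bag holds 4 vertices, so the decomposition has width 3, which upper-bounds the treewidth. On the other hand G contains the 4-clique {b, e, f, g}. A clique must lie in a single bag of any decomposition, so no decomposition can have width below 3. Therefore the treewidth is 3.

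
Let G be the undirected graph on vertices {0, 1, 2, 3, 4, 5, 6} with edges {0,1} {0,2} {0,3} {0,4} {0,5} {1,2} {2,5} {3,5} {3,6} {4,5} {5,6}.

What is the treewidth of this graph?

A width-2 tree decomposition is:
Bags: B1 = {0, 2, 5}  B2 = {0, 3, 5}  B3 = {0, 1, 2}  B4 = {3, 5, 6}  B5 = {0, 4, 5}
Tree: B1–B2, B1–B3, B2–B4, B2–B5
Each bag holds 3 vertices, so the decomposition has width 2, which upper-bounds the treewidth. For the lower bound, the 3 vertices {0, 1, 2} are pairwise adjacent, and any tree decomposition puts a clique entirely inside one bag — forcing width ≥ 2. Hence tw(G) = 2 exactly.

2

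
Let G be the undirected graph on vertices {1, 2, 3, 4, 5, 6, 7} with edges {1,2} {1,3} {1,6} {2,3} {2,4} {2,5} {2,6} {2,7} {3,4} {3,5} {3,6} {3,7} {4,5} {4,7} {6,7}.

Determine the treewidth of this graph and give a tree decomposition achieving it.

Treewidth 3.
One optimal decomposition is:
Bags: B1 = {2, 3, 4, 7}  B2 = {2, 3, 6, 7}  B3 = {1, 2, 3, 6}  B4 = {2, 3, 4, 5}
Tree: B1–B2, B2–B3, B1–B4

Every bag has size at most 4, so the width is 4 − 1 = 3 and tw(G) ≤ 3. For the lower bound, the 4 vertices {1, 2, 3, 6} are pairwise adjacent, and any tree decomposition puts a clique entirely inside one bag — forcing width ≥ 3. Hence tw(G) = 3 exactly.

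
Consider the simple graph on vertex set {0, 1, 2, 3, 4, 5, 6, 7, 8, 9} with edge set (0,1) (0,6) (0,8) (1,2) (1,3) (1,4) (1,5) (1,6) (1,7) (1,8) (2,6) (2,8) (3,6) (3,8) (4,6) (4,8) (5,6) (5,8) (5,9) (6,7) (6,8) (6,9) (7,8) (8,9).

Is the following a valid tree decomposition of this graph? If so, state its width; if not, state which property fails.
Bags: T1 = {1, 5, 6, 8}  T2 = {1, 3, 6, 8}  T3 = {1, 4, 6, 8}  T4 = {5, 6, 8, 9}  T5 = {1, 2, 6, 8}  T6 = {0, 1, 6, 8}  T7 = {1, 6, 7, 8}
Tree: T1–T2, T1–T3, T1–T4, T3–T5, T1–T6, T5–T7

Yes; width 3.

Every vertex of G appears in some bag (union = {0, 1, 2, 3, 4, 5, 6, 7, 8, 9}); every edge is covered by a bag; and for each vertex v the set of bags containing v is connected in the bag tree. The decomposition is therefore valid. The largest bag has 4 vertices, so the width is 3.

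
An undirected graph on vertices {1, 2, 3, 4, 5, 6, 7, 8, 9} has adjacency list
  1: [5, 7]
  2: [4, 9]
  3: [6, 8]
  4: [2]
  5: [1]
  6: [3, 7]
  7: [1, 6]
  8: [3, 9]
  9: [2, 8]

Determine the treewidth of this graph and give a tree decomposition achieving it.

The largest bag has 2 vertices, giving width 1; this decomposition certifies tw(G) ≤ 1. G has an edge, so its treewidth is at least 1. Therefore the treewidth is 1.

Treewidth 1.
Bags: B1 = {1, 5}  B2 = {1, 7}  B3 = {6, 7}  B4 = {3, 6}  B5 = {3, 8}  B6 = {8, 9}  B7 = {2, 9}  B8 = {2, 4}
Tree: B1–B2, B2–B3, B3–B4, B4–B5, B5–B6, B6–B7, B7–B8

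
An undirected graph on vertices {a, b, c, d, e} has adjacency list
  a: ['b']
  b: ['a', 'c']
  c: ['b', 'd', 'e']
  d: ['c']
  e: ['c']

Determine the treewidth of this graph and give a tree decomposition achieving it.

Each bag holds 2 vertices, so the decomposition has width 1, which upper-bounds the treewidth. Since G has at least one edge (e.g. b–a), it is not an edgeless graph, so tw(G) ≥ 1. The upper and lower bounds meet at 1, so that is the treewidth.

Treewidth 1.
One such decomposition:
Bags: B1 = {a, b}  B2 = {b, c}  B3 = {c, d}  B4 = {c, e}
Tree: B1–B2, B2–B3, B2–B4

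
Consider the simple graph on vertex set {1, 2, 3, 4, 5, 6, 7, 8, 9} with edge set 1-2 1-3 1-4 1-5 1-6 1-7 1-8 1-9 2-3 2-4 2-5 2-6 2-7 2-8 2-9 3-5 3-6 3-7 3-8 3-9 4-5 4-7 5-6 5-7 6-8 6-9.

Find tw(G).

A width-4 tree decomposition is:
Bags: B1 = {1, 2, 3, 5, 6}  B2 = {1, 2, 3, 5, 7}  B3 = {1, 2, 3, 6, 9}  B4 = {1, 2, 4, 5, 7}  B5 = {1, 2, 3, 6, 8}
Tree: B1–B2, B1–B3, B2–B4, B1–B5
Each bag holds 5 vertices, so the decomposition has width 4, which upper-bounds the treewidth. For the lower bound, the 5 vertices {1, 2, 3, 6, 8} are pairwise adjacent, and any tree decomposition puts a clique entirely inside one bag — forcing width ≥ 4. Hence tw(G) = 4 exactly.

4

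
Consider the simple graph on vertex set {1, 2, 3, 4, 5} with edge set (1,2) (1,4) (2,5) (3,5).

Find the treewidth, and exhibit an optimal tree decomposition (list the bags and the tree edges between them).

Each bag holds 2 vertices, so the decomposition has width 1, which upper-bounds the treewidth. Any graph with an edge has treewidth ≥ 1, and G has the edge 3–5. The upper and lower bounds meet at 1, so that is the treewidth.

Treewidth 1.
One optimal decomposition is:
Bags: B1 = {3, 5}  B2 = {2, 5}  B3 = {1, 2}  B4 = {1, 4}
Tree: B1–B2, B2–B3, B3–B4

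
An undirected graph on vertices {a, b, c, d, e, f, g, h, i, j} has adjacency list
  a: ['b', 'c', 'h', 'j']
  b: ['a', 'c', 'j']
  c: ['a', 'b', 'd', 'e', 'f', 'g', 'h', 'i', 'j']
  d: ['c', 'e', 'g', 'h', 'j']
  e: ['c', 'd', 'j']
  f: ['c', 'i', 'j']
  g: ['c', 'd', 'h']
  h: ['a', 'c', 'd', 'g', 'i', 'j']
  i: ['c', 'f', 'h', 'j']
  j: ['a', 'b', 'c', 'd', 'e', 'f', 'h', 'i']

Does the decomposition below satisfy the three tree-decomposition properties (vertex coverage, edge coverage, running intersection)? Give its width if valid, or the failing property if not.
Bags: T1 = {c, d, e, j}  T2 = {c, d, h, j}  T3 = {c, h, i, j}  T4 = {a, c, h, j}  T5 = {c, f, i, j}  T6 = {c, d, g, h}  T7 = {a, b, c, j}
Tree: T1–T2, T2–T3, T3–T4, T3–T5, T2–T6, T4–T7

Yes; width 3.

Vertex coverage: the bags together contain {a, b, c, d, e, f, g, h, i, j}, the full vertex set. Edge coverage: each edge of G has both endpoints in at least one bag. Running intersection: for every vertex, the bags containing it form a connected subtree. All three properties hold, so this is a valid tree decomposition of width max|bag| − 1 = 3, and hence tw(G) ≤ 3.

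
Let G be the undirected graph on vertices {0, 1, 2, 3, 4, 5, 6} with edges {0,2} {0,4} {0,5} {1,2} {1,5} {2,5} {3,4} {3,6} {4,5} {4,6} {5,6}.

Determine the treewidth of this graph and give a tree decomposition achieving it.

The largest bag has 3 vertices, giving width 2; this decomposition certifies tw(G) ≤ 2. For the lower bound, the 3 vertices {3, 4, 6} are pairwise adjacent, and any tree decomposition puts a clique entirely inside one bag — forcing width ≥ 2. Combining the bounds, tw(G) = 2.

Treewidth 2.
Bags: B1 = {0, 2, 5}  B2 = {1, 2, 5}  B3 = {0, 4, 5}  B4 = {4, 5, 6}  B5 = {3, 4, 6}
Tree: B1–B2, B1–B3, B3–B4, B4–B5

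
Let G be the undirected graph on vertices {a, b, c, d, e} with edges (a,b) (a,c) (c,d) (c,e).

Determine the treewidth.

1

A width-1 tree decomposition is:
Bags: B1 = {a, c}  B2 = {a, b}  B3 = {c, e}  B4 = {c, d}
Tree: B1–B2, B1–B3, B3–B4
Every bag has size at most 2, so the width is 2 − 1 = 1 and tw(G) ≤ 1. G has an edge, so its treewidth is at least 1. Hence tw(G) = 1 exactly.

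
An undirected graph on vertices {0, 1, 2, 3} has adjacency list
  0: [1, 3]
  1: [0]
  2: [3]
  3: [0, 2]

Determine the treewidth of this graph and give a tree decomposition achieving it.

The largest bag has 2 vertices, giving width 1; this decomposition certifies tw(G) ≤ 1. G has an edge, so its treewidth is at least 1. The upper and lower bounds meet at 1, so that is the treewidth.

Treewidth 1.
Bags: B1 = {2, 3}  B2 = {0, 3}  B3 = {0, 1}
Tree: B1–B2, B2–B3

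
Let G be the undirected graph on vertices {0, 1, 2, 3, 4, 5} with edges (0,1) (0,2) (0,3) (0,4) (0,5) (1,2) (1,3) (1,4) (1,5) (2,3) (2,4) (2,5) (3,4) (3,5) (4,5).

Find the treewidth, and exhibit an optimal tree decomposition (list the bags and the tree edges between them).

With just one bag of size 6, the width is 6 − 1 = 5, so tw(G) ≤ 5. Conversely, {0, 1, 2, 3, 4, 5} is a clique of size 6, and the vertices of any clique must share a bag in every tree decomposition; so some bag has ≥ 6 vertices and tw(G) ≥ 5. Combining the bounds, tw(G) = 5.

Treewidth 5.
One optimal decomposition is:
Bags: B1 = {0, 1, 2, 3, 4, 5}
Tree: (single bag)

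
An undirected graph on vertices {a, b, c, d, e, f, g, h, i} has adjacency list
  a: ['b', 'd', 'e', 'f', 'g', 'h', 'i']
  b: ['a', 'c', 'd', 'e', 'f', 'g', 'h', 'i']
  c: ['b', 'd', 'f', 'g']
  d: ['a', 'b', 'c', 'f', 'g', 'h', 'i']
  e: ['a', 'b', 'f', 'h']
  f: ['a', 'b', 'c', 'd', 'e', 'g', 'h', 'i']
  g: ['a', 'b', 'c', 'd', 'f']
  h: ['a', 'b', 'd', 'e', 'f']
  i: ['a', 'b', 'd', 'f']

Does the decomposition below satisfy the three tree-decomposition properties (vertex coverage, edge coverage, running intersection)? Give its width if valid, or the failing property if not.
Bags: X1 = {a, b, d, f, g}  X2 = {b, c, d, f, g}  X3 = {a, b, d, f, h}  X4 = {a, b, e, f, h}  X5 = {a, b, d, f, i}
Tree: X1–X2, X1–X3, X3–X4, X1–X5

Yes; width 4.

Vertex coverage: the bags together contain {a, b, c, d, e, f, g, h, i}, the full vertex set. Edge coverage: each edge of G has both endpoints in at least one bag. Running intersection: for every vertex, the bags containing it form a connected subtree. All three properties hold, so this is a valid tree decomposition of width max|bag| − 1 = 4, and hence tw(G) ≤ 4.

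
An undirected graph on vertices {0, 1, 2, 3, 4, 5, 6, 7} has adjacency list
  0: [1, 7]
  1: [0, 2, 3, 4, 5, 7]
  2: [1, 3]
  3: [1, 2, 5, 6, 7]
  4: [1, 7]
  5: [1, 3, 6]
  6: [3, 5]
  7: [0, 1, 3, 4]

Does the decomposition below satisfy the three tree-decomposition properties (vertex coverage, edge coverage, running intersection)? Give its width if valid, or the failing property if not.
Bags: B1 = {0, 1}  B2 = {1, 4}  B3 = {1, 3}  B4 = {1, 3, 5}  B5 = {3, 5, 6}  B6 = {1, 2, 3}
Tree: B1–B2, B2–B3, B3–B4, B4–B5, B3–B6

A tree decomposition must satisfy three properties: every vertex lies in some bag; for every edge, both endpoints lie together in some bag; and for every vertex, the bags containing it form a connected subtree. Here vertex 7 appears in no bag, so the decomposition is invalid.

No — vertex 7 appears in no bag.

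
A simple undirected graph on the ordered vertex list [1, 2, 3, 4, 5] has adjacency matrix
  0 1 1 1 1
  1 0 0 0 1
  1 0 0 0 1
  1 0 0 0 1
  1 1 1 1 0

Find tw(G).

2

A width-2 tree decomposition is:
Bags: B1 = {1, 4, 5}  B2 = {1, 2, 5}  B3 = {1, 3, 5}
Tree: B1–B2, B2–B3
Every bag has size at most 3, so the width is 3 − 1 = 2 and tw(G) ≤ 2. On the other hand G contains the 3-clique {1, 2, 5}. A clique must lie in a single bag of any decomposition, so no decomposition can have width below 2. The upper and lower bounds meet at 2, so that is the treewidth.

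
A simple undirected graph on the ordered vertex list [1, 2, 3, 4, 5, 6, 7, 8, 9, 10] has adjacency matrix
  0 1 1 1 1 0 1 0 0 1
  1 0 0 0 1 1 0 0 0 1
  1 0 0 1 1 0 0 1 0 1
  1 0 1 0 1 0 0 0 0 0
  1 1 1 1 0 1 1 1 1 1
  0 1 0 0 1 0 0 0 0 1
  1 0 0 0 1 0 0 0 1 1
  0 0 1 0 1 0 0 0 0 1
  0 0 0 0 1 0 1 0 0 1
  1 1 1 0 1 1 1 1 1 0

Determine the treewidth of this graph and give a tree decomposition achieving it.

Treewidth 3.
Bags: B1 = {1, 3, 5, 10}  B2 = {1, 5, 7, 10}  B3 = {5, 7, 9, 10}  B4 = {1, 3, 4, 5}  B5 = {1, 2, 5, 10}  B6 = {2, 5, 6, 10}  B7 = {3, 5, 8, 10}
Tree: B1–B2, B2–B3, B1–B4, B2–B5, B5–B6, B1–B7

The largest bag has 4 vertices, giving width 3; this decomposition certifies tw(G) ≤ 3. For the lower bound, the 4 vertices {3, 5, 8, 10} are pairwise adjacent, and any tree decomposition puts a clique entirely inside one bag — forcing width ≥ 3. The upper and lower bounds meet at 3, so that is the treewidth.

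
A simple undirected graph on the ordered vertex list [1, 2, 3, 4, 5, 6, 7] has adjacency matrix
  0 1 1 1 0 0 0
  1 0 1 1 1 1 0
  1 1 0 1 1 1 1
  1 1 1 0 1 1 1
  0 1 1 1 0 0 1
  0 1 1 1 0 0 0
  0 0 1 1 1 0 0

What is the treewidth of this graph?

A width-3 tree decomposition is:
Bags: B1 = {2, 3, 4, 5}  B2 = {1, 2, 3, 4}  B3 = {2, 3, 4, 6}  B4 = {3, 4, 5, 7}
Tree: B1–B2, B2–B3, B1–B4
The largest bag has 4 vertices, giving width 3; this decomposition certifies tw(G) ≤ 3. Conversely, {1, 2, 3, 4} is a clique of size 4, and the vertices of any clique must share a bag in every tree decomposition; so some bag has ≥ 4 vertices and tw(G) ≥ 3. Therefore the treewidth is 3.

3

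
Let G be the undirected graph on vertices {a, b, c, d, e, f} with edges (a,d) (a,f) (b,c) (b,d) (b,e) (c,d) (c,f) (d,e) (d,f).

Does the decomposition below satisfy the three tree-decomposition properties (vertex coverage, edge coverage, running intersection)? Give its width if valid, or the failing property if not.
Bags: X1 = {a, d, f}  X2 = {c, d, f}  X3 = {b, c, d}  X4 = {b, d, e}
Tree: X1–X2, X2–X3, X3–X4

Yes; width 2.

Vertex coverage: the bags together contain {a, b, c, d, e, f}, the full vertex set. Edge coverage: each edge of G has both endpoints in at least one bag. Running intersection: for every vertex, the bags containing it form a connected subtree. All three properties hold, so this is a valid tree decomposition of width max|bag| − 1 = 2, and hence tw(G) ≤ 2.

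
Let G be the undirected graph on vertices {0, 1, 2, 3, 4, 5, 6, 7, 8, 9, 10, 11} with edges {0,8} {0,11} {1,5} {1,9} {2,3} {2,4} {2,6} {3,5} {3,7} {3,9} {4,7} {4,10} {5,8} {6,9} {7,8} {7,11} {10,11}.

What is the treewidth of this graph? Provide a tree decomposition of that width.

Treewidth 3.
Bags: B1 = {0, 8, 10, 11}  B2 = {7, 8, 10, 11}  B3 = {4, 7, 8, 10}  B4 = {4, 5, 7, 8}  B5 = {3, 4, 5, 7}  B6 = {2, 3, 4, 5}  B7 = {1, 2, 3, 5}  B8 = {1, 2, 3, 9}  B9 = {1, 2, 6, 9}
Tree: B1–B2, B2–B3, B3–B4, B4–B5, B5–B6, B6–B7, B7–B8, B8–B9

Each bag holds 4 vertices, so the decomposition has width 3, which upper-bounds the treewidth. For the lower bound: the 4 vertex sets {0,10,11}, {8}, {7}, {2,3,4,5} are disjoint, each induces a connected subgraph, and every pair is joined by at least one edge of G. Contracting each set to a single vertex therefore yields K_{4} as a minor, and since treewidth is minor-monotone, tw(G) ≥ tw(K_{4}) = 3. The upper and lower bounds meet at 3, so that is the treewidth.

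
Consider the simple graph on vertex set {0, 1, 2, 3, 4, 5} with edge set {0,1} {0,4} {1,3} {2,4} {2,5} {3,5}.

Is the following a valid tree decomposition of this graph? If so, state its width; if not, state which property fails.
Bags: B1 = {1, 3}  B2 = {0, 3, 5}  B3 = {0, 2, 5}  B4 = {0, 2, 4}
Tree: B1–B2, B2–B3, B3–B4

A tree decomposition must satisfy three properties: every vertex lies in some bag; for every edge, both endpoints lie together in some bag; and for every vertex, the bags containing it form a connected subtree. Here edge (0,1) lies in no bag, so the decomposition is invalid.

No — edge (0,1) lies in no bag.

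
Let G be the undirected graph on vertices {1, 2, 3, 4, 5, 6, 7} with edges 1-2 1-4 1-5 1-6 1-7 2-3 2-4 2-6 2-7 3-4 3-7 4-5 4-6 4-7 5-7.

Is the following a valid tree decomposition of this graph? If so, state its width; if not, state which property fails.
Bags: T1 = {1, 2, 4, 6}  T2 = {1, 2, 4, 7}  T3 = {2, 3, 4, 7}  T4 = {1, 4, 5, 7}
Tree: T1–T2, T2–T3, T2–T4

Yes; width 3.

Checking the three conditions: (i) the bags cover all of {1, 2, 3, 4, 5, 6, 7}; (ii) for each edge, some bag contains both endpoints; (iii) the bags containing any fixed vertex form a subtree. All hold, so the decomposition is valid with width 4 − 1 = 3.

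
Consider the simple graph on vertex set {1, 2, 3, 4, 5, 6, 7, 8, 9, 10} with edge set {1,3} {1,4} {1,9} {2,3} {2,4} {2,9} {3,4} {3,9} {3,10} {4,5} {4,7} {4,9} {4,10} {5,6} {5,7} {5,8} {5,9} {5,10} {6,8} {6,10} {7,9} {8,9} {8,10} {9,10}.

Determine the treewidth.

A width-3 tree decomposition is:
Bags: B1 = {4, 5, 9, 10}  B2 = {3, 4, 9, 10}  B3 = {5, 8, 9, 10}  B4 = {4, 5, 7, 9}  B5 = {1, 3, 4, 9}  B6 = {5, 6, 8, 10}  B7 = {2, 3, 4, 9}
Tree: B1–B2, B1–B3, B1–B4, B2–B5, B3–B6, B2–B7
The largest bag has 4 vertices, giving width 3; this decomposition certifies tw(G) ≤ 3. On the other hand G contains the 4-clique {5, 8, 9, 10}. A clique must lie in a single bag of any decomposition, so no decomposition can have width below 3. Therefore the treewidth is 3.

3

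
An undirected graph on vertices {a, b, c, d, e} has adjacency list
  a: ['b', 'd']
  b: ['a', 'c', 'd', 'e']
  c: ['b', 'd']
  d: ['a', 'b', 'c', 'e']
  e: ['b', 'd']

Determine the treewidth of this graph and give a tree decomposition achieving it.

Treewidth 2.
One such decomposition:
Bags: B1 = {b, d, e}  B2 = {a, b, d}  B3 = {b, c, d}
Tree: B1–B2, B1–B3

Each bag holds 3 vertices, so the decomposition has width 2, which upper-bounds the treewidth. On the other hand G contains the 3-clique {b, d, e}. A clique must lie in a single bag of any decomposition, so no decomposition can have width below 2. Therefore the treewidth is 2.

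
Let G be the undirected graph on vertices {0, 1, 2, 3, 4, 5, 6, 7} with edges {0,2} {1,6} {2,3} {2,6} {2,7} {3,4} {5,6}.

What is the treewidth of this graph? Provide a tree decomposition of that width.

Each bag holds 2 vertices, so the decomposition has width 1, which upper-bounds the treewidth. G has an edge, so its treewidth is at least 1. The upper and lower bounds meet at 1, so that is the treewidth.

Treewidth 1.
Bags: B1 = {2, 3}  B2 = {3, 4}  B3 = {2, 6}  B4 = {0, 2}  B5 = {2, 7}  B6 = {1, 6}  B7 = {5, 6}
Tree: B1–B2, B1–B3, B1–B4, B1–B5, B3–B6, B6–B7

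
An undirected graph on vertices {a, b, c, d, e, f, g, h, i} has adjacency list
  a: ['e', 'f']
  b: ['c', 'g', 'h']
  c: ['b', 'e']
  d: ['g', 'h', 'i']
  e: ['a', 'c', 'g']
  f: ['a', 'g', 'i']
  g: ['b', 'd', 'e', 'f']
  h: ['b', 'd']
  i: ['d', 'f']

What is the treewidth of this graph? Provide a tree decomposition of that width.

Treewidth 3.
One such decomposition:
Bags: B1 = {a, d, f, i}  B2 = {a, d, f, g}  B3 = {a, d, e, g}  B4 = {d, e, g, h}  B5 = {b, e, g, h}  B6 = {b, c, e, h}
Tree: B1–B2, B2–B3, B3–B4, B4–B5, B5–B6

Each bag holds 4 vertices, so the decomposition has width 3, which upper-bounds the treewidth. For the lower bound: the 4 vertex sets {a,f,i}, {d}, {g}, {b,c,e,h} are disjoint, each induces a connected subgraph, and every pair is joined by at least one edge of G. Contracting each set to a single vertex therefore yields K_{4} as a minor, and since treewidth is minor-monotone, tw(G) ≥ tw(K_{4}) = 3. The upper and lower bounds meet at 3, so that is the treewidth.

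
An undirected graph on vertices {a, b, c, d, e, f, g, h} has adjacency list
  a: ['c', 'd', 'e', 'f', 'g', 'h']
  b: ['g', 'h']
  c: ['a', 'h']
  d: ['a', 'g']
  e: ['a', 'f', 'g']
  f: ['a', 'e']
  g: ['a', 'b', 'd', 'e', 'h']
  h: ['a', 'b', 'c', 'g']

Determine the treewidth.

2

A width-2 tree decomposition is:
Bags: B1 = {a, d, g}  B2 = {a, e, g}  B3 = {a, g, h}  B4 = {b, g, h}  B5 = {a, e, f}  B6 = {a, c, h}
Tree: B1–B2, B1–B3, B3–B4, B2–B5, B3–B6
The largest bag has 3 vertices, giving width 2; this decomposition certifies tw(G) ≤ 2. Conversely, {a, d, g} is a clique of size 3, and the vertices of any clique must share a bag in every tree decomposition; so some bag has ≥ 3 vertices and tw(G) ≥ 2. The upper and lower bounds meet at 2, so that is the treewidth.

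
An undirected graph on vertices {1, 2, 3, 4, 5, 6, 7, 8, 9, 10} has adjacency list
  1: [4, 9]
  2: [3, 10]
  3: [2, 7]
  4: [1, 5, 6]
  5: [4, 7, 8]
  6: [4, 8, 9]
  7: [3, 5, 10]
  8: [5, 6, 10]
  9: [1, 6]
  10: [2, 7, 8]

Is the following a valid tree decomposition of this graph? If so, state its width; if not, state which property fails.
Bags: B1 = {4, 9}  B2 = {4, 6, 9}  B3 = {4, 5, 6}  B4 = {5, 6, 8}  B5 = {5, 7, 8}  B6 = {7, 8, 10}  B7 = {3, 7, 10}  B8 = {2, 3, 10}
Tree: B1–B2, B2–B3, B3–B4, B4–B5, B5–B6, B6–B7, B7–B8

A tree decomposition must satisfy three properties: every vertex lies in some bag; for every edge, both endpoints lie together in some bag; and for every vertex, the bags containing it form a connected subtree. Here vertex 1 appears in no bag, so the decomposition is invalid.

No — vertex 1 appears in no bag.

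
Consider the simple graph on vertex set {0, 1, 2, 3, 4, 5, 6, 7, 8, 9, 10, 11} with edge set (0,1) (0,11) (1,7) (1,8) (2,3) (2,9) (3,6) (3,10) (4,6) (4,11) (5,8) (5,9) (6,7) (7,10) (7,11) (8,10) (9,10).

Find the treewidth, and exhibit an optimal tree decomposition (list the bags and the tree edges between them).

Every bag has size at most 4, so the width is 4 − 1 = 3 and tw(G) ≤ 3. For the lower bound: the 4 vertex sets {0,4,11}, {6}, {7}, {1,3,8,10} are disjoint, each induces a connected subgraph, and every pair is joined by at least one edge of G. Contracting each set to a single vertex therefore yields K_{4} as a minor, and since treewidth is minor-monotone, tw(G) ≥ tw(K_{4}) = 3. The upper and lower bounds meet at 3, so that is the treewidth.

Treewidth 3.
One optimal decomposition is:
Bags: B1 = {0, 4, 6, 11}  B2 = {0, 6, 7, 11}  B3 = {0, 1, 6, 7}  B4 = {1, 3, 6, 7}  B5 = {1, 3, 7, 10}  B6 = {1, 3, 8, 10}  B7 = {2, 3, 8, 10}  B8 = {2, 8, 9, 10}  B9 = {2, 5, 8, 9}
Tree: B1–B2, B2–B3, B3–B4, B4–B5, B5–B6, B6–B7, B7–B8, B8–B9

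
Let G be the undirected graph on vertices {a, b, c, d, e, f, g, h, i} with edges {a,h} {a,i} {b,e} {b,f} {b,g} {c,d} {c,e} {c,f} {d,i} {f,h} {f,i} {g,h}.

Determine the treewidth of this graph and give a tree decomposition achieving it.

The largest bag has 4 vertices, giving width 3; this decomposition certifies tw(G) ≤ 3. For the lower bound: the 4 vertex sets {a,d,i}, {h}, {f}, {b,c,e,g} are disjoint, each induces a connected subgraph, and every pair is joined by at least one edge of G. Contracting each set to a single vertex therefore yields K_{4} as a minor, and since treewidth is minor-monotone, tw(G) ≥ tw(K_{4}) = 3. Combining the bounds, tw(G) = 3.

Treewidth 3.
One optimal decomposition is:
Bags: B1 = {a, d, h, i}  B2 = {d, f, h, i}  B3 = {c, d, f, h}  B4 = {c, f, g, h}  B5 = {b, c, f, g}  B6 = {b, c, e, g}
Tree: B1–B2, B2–B3, B3–B4, B4–B5, B5–B6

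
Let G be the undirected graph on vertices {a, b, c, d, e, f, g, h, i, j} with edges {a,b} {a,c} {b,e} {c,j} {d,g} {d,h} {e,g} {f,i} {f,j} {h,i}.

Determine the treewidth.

A width-2 tree decomposition is:
Bags: B1 = {d, g, h}  B2 = {g, h, i}  B3 = {f, g, i}  B4 = {f, g, j}  B5 = {c, g, j}  B6 = {a, c, g}  B7 = {a, b, g}  B8 = {b, e, g}
Tree: B1–B2, B2–B3, B3–B4, B4–B5, B5–B6, B6–B7, B7–B8
Every bag has size at most 3, so the width is 3 − 1 = 2 and tw(G) ≤ 2. The edges g–d–h–i–f–j–c–a–b–e–g form a cycle, so G is not a tree and its treewidth is at least 2. Therefore the treewidth is 2.

2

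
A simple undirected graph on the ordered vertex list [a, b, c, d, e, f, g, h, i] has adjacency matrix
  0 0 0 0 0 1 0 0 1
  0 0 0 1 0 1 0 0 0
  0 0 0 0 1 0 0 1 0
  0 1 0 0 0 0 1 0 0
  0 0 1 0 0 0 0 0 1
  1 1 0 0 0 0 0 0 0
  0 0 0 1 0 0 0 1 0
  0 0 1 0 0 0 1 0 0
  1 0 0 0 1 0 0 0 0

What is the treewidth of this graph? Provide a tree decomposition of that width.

The largest bag has 3 vertices, giving width 2; this decomposition certifies tw(G) ≤ 2. The edges i–a–f–b–d–g–h–c–e–i form a cycle, so G is not a tree and its treewidth is at least 2. Hence tw(G) = 2 exactly.

Treewidth 2.
Bags: B1 = {a, f, i}  B2 = {b, f, i}  B3 = {b, d, i}  B4 = {d, g, i}  B5 = {g, h, i}  B6 = {c, h, i}  B7 = {c, e, i}
Tree: B1–B2, B2–B3, B3–B4, B4–B5, B5–B6, B6–B7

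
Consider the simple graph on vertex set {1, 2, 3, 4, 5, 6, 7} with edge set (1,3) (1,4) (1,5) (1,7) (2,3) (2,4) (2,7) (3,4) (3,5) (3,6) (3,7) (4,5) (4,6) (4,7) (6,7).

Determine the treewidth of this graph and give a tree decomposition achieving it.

Treewidth 3.
Bags: B1 = {1, 3, 4, 7}  B2 = {3, 4, 6, 7}  B3 = {1, 3, 4, 5}  B4 = {2, 3, 4, 7}
Tree: B1–B2, B1–B3, B2–B4

The largest bag has 4 vertices, giving width 3; this decomposition certifies tw(G) ≤ 3. On the other hand G contains the 4-clique {1, 3, 4, 5}. A clique must lie in a single bag of any decomposition, so no decomposition can have width below 3. Therefore the treewidth is 3.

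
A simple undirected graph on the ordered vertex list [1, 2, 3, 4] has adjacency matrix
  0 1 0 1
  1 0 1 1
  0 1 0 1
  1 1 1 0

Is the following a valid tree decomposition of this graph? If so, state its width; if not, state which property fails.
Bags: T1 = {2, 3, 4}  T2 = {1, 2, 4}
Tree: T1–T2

Yes; width 2.

Every vertex of G appears in some bag (union = {1, 2, 3, 4}); every edge is covered by a bag; and for each vertex v the set of bags containing v is connected in the bag tree. The decomposition is therefore valid. The largest bag has 3 vertices, so the width is 2.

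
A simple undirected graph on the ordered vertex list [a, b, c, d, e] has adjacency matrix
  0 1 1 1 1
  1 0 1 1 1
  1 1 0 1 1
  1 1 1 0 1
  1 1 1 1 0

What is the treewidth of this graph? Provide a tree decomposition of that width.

Treewidth 4.
One optimal decomposition is:
Bags: B1 = {a, b, c, d, e}
Tree: (single bag)

A single bag containing all 5 vertices is trivially a valid decomposition of width 4. Conversely, {a, b, c, d, e} is a clique of size 5, and the vertices of any clique must share a bag in every tree decomposition; so some bag has ≥ 5 vertices and tw(G) ≥ 4. Therefore the treewidth is 4.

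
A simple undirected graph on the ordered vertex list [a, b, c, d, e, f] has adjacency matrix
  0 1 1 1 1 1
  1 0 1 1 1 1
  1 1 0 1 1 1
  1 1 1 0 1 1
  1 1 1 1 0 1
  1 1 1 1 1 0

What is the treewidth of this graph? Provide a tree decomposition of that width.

Treewidth 5.
One such decomposition:
Bags: B1 = {a, b, c, d, e, f}
Tree: (single bag)

A single bag containing all 6 vertices is trivially a valid decomposition of width 5. On the other hand G contains the 6-clique {a, b, c, d, e, f}. A clique must lie in a single bag of any decomposition, so no decomposition can have width below 5. Hence tw(G) = 5 exactly.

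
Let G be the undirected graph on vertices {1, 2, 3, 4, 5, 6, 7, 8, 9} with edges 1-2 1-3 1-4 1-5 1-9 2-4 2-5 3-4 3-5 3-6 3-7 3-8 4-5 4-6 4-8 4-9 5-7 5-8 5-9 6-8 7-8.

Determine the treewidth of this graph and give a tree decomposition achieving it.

The largest bag has 4 vertices, giving width 3; this decomposition certifies tw(G) ≤ 3. For the lower bound, the 4 vertices {3, 4, 5, 8} are pairwise adjacent, and any tree decomposition puts a clique entirely inside one bag — forcing width ≥ 3. Hence tw(G) = 3 exactly.

Treewidth 3.
One such decomposition:
Bags: B1 = {1, 3, 4, 5}  B2 = {3, 4, 5, 8}  B3 = {3, 4, 6, 8}  B4 = {1, 4, 5, 9}  B5 = {1, 2, 4, 5}  B6 = {3, 5, 7, 8}
Tree: B1–B2, B2–B3, B1–B4, B1–B5, B2–B6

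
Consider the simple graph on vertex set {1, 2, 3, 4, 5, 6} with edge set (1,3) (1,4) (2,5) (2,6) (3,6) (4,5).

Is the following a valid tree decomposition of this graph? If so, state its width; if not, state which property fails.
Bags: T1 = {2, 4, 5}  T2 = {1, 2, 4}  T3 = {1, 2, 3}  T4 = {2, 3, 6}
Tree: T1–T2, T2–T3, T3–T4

Yes; width 2.

Checking the three conditions: (i) the bags cover all of {1, 2, 3, 4, 5, 6}; (ii) for each edge, some bag contains both endpoints; (iii) the bags containing any fixed vertex form a subtree. All hold, so the decomposition is valid with width 3 − 1 = 2.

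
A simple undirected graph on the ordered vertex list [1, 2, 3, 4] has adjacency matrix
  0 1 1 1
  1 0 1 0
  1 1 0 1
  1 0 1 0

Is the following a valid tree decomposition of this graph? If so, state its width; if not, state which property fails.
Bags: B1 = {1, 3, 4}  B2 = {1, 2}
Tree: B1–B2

No — edge (3,2) lies in no bag.

A tree decomposition must satisfy three properties: every vertex lies in some bag; for every edge, both endpoints lie together in some bag; and for every vertex, the bags containing it form a connected subtree. Here edge (3,2) lies in no bag, so the decomposition is invalid.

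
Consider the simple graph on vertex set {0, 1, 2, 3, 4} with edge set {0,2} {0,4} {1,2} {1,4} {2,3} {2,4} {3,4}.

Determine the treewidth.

2

A width-2 tree decomposition is:
Bags: B1 = {0, 2, 4}  B2 = {2, 3, 4}  B3 = {1, 2, 4}
Tree: B1–B2, B2–B3
Every bag has size at most 3, so the width is 3 − 1 = 2 and tw(G) ≤ 2. On the other hand G contains the 3-clique {0, 2, 4}. A clique must lie in a single bag of any decomposition, so no decomposition can have width below 2. Hence tw(G) = 2 exactly.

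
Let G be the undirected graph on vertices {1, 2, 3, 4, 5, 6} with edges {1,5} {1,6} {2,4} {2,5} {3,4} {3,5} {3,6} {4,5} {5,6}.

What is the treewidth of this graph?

A width-2 tree decomposition is:
Bags: B1 = {2, 4, 5}  B2 = {3, 4, 5}  B3 = {3, 5, 6}  B4 = {1, 5, 6}
Tree: B1–B2, B2–B3, B3–B4
Every bag has size at most 3, so the width is 3 − 1 = 2 and tw(G) ≤ 2. For the lower bound, the 3 vertices {1, 5, 6} are pairwise adjacent, and any tree decomposition puts a clique entirely inside one bag — forcing width ≥ 2. Combining the bounds, tw(G) = 2.

2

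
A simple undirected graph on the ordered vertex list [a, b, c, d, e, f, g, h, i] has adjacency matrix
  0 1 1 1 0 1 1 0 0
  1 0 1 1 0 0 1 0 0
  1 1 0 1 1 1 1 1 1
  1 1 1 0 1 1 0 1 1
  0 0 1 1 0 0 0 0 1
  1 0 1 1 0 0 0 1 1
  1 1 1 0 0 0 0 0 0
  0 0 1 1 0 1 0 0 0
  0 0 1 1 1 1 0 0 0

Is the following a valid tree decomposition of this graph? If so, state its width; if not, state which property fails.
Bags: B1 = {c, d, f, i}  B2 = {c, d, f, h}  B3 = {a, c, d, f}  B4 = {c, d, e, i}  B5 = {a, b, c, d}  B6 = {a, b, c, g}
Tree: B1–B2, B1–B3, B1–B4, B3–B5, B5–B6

Every vertex of G appears in some bag (union = {a, b, c, d, e, f, g, h, i}); every edge is covered by a bag; and for each vertex v the set of bags containing v is connected in the bag tree. The decomposition is therefore valid. The largest bag has 4 vertices, so the width is 3.

Yes; width 3.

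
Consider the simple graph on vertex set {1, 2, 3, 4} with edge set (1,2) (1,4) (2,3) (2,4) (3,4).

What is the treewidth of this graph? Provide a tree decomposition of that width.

The largest bag has 3 vertices, giving width 2; this decomposition certifies tw(G) ≤ 2. On the other hand G contains the 3-clique {1, 2, 4}. A clique must lie in a single bag of any decomposition, so no decomposition can have width below 2. Combining the bounds, tw(G) = 2.

Treewidth 2.
One such decomposition:
Bags: B1 = {1, 2, 4}  B2 = {2, 3, 4}
Tree: B1–B2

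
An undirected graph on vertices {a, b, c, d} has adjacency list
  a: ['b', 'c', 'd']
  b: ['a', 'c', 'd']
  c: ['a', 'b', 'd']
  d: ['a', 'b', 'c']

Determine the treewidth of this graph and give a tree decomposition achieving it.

A single bag containing all 4 vertices is trivially a valid decomposition of width 3. On the other hand G contains the 4-clique {a, b, c, d}. A clique must lie in a single bag of any decomposition, so no decomposition can have width below 3. The upper and lower bounds meet at 3, so that is the treewidth.

Treewidth 3.
Bags: B1 = {a, b, c, d}
Tree: (single bag)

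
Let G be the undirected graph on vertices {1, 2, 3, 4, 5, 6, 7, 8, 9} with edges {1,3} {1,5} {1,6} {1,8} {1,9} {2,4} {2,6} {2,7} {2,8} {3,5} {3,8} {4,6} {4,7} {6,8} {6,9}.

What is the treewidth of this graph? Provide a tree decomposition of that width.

Every bag has size at most 3, so the width is 3 − 1 = 2 and tw(G) ≤ 2. On the other hand G contains the 3-clique {1, 6, 9}. A clique must lie in a single bag of any decomposition, so no decomposition can have width below 2. Combining the bounds, tw(G) = 2.

Treewidth 2.
One optimal decomposition is:
Bags: B1 = {1, 6, 8}  B2 = {1, 3, 8}  B3 = {2, 6, 8}  B4 = {1, 3, 5}  B5 = {2, 4, 6}  B6 = {1, 6, 9}  B7 = {2, 4, 7}
Tree: B1–B2, B1–B3, B2–B4, B3–B5, B1–B6, B5–B7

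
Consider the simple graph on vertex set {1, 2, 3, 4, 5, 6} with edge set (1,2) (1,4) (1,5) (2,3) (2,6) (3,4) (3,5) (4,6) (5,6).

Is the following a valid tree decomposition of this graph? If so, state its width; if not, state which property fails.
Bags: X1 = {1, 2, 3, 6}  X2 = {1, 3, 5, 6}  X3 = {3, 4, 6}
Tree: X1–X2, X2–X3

A tree decomposition must satisfy three properties: every vertex lies in some bag; for every edge, both endpoints lie together in some bag; and for every vertex, the bags containing it form a connected subtree. Here edge (1,4) lies in no bag, so the decomposition is invalid.

No — edge (1,4) lies in no bag.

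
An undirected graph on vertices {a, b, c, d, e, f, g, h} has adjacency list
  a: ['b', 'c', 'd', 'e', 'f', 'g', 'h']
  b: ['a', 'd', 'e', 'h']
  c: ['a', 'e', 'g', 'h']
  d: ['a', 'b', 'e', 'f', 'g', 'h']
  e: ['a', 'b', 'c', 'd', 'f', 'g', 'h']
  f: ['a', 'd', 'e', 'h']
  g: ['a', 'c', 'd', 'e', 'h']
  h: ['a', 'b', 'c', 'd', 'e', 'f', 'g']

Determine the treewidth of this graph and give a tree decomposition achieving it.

Each bag holds 5 vertices, so the decomposition has width 4, which upper-bounds the treewidth. On the other hand G contains the 5-clique {a, d, e, g, h}. A clique must lie in a single bag of any decomposition, so no decomposition can have width below 4. The upper and lower bounds meet at 4, so that is the treewidth.

Treewidth 4.
Bags: B1 = {a, b, d, e, h}  B2 = {a, d, e, g, h}  B3 = {a, d, e, f, h}  B4 = {a, c, e, g, h}
Tree: B1–B2, B2–B3, B2–B4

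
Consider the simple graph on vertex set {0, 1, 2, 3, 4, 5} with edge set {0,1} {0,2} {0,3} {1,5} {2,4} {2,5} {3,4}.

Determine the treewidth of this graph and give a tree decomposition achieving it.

Treewidth 2.
Bags: B1 = {2, 3, 4}  B2 = {0, 2, 3}  B3 = {0, 2, 5}  B4 = {0, 1, 5}
Tree: B1–B2, B2–B3, B3–B4

Each bag holds 3 vertices, so the decomposition has width 2, which upper-bounds the treewidth. The edges 4–3–0–2–4 form a cycle, so G is not a tree and its treewidth is at least 2. The upper and lower bounds meet at 2, so that is the treewidth.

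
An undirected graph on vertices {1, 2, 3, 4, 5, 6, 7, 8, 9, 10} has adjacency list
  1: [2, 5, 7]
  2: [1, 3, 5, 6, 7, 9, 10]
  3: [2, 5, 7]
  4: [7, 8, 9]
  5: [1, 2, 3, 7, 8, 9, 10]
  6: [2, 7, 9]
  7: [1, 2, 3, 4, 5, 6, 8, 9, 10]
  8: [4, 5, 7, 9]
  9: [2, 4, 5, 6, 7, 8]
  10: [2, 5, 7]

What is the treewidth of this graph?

3

A width-3 tree decomposition is:
Bags: B1 = {5, 7, 8, 9}  B2 = {2, 5, 7, 9}  B3 = {4, 7, 8, 9}  B4 = {2, 3, 5, 7}  B5 = {2, 5, 7, 10}  B6 = {2, 6, 7, 9}  B7 = {1, 2, 5, 7}
Tree: B1–B2, B1–B3, B2–B4, B2–B5, B2–B6, B4–B7
Each bag holds 4 vertices, so the decomposition has width 3, which upper-bounds the treewidth. For the lower bound, the 4 vertices {4, 7, 8, 9} are pairwise adjacent, and any tree decomposition puts a clique entirely inside one bag — forcing width ≥ 3. Therefore the treewidth is 3.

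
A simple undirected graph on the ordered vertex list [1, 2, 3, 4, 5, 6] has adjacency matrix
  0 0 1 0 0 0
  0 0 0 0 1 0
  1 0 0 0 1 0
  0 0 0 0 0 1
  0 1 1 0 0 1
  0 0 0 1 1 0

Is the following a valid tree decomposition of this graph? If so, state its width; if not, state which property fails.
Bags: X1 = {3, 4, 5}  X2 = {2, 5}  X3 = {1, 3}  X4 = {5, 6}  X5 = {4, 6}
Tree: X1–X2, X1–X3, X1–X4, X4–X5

No — bags containing vertex 4 are not connected in the tree.

A tree decomposition must satisfy three properties: every vertex lies in some bag; for every edge, both endpoints lie together in some bag; and for every vertex, the bags containing it form a connected subtree. Here bags containing vertex 4 are not connected in the tree, so the decomposition is invalid.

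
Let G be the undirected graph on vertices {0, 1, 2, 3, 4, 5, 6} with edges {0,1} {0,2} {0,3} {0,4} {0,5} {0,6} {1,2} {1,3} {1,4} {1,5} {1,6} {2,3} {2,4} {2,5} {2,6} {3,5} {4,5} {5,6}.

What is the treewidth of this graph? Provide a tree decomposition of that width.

Treewidth 4.
One such decomposition:
Bags: B1 = {0, 1, 2, 4, 5}  B2 = {0, 1, 2, 3, 5}  B3 = {0, 1, 2, 5, 6}
Tree: B1–B2, B1–B3

The largest bag has 5 vertices, giving width 4; this decomposition certifies tw(G) ≤ 4. Conversely, {0, 1, 2, 3, 5} is a clique of size 5, and the vertices of any clique must share a bag in every tree decomposition; so some bag has ≥ 5 vertices and tw(G) ≥ 4. Combining the bounds, tw(G) = 4.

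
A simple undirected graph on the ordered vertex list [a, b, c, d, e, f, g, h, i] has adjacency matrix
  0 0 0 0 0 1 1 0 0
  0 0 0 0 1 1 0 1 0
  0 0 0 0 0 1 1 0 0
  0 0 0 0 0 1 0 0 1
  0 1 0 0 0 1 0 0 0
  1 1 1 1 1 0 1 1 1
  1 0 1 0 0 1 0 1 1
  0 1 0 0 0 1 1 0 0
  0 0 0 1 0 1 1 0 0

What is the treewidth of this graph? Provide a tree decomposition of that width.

Treewidth 2.
Bags: B1 = {a, f, g}  B2 = {f, g, h}  B3 = {f, g, i}  B4 = {b, f, h}  B5 = {b, e, f}  B6 = {c, f, g}  B7 = {d, f, i}
Tree: B1–B2, B2–B3, B2–B4, B4–B5, B2–B6, B3–B7

Each bag holds 3 vertices, so the decomposition has width 2, which upper-bounds the treewidth. On the other hand G contains the 3-clique {d, f, i}. A clique must lie in a single bag of any decomposition, so no decomposition can have width below 2. Hence tw(G) = 2 exactly.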